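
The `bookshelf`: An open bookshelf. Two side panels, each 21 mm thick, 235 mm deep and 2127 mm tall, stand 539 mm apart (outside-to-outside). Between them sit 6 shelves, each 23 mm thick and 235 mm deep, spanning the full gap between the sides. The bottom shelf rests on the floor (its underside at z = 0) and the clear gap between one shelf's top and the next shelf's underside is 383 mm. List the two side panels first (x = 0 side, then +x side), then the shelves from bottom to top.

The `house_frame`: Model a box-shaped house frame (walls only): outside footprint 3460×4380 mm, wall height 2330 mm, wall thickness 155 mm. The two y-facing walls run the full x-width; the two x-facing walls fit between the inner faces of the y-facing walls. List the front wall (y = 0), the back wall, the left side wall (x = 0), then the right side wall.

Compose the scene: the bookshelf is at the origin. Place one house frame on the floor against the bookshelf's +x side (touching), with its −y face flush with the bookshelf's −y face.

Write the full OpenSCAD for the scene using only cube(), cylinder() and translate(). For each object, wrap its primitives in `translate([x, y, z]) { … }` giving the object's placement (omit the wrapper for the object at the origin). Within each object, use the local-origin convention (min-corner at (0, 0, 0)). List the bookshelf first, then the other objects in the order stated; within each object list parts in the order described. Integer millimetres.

cube([21, 235, 2127]);
translate([518, 0, 0]) cube([21, 235, 2127]);
translate([21, 0, 0]) cube([497, 235, 23]);
translate([21, 0, 406]) cube([497, 235, 23]);
translate([21, 0, 812]) cube([497, 235, 23]);
translate([21, 0, 1218]) cube([497, 235, 23]);
translate([21, 0, 1624]) cube([497, 235, 23]);
translate([21, 0, 2030]) cube([497, 235, 23]);
translate([539, 0, 0]) {
  cube([3460, 155, 2330]);
  translate([0, 4225, 0]) cube([3460, 155, 2330]);
  translate([0, 155, 0]) cube([155, 4070, 2330]);
  translate([3305, 155, 0]) cube([155, 4070, 2330]);
}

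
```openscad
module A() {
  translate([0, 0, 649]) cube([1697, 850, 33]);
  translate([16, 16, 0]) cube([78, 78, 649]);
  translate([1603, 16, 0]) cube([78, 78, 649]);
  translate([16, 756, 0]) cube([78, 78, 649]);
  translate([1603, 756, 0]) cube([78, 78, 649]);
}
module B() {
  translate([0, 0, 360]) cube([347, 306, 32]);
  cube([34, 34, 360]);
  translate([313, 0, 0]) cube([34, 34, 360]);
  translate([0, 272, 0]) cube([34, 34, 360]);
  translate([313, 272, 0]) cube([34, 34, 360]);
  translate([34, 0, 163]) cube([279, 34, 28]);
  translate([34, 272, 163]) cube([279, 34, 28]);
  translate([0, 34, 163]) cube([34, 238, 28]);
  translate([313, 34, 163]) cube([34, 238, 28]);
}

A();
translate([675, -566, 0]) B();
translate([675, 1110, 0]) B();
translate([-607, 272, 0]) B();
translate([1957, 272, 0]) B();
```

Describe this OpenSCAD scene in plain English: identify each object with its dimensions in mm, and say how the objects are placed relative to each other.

A is a rectangular dining table. The top is 1697×850×33 mm with its upper surface at z = 682 mm. It stands on four 78×78 mm square legs, each inset 16 mm from the nearest pair of top edges, running from the floor to the underside of the top.

B is a four-legged stool. The seat is a 347×306×32 mm slab whose top surface is at z = 392 mm; four square legs, each 34×34 mm in cross-section, run from the floor (z = 0) to the underside of the seat, each flush with a corner of the seat. Four stretchers, 34 mm wide and 28 mm tall, connect adjacent legs with their undersides at z = 163 mm, each running between the inner faces of the legs it joins and aligned with the legs' outer faces on the other axis.

Four stools sit around the table at the −y, +y, −x, +x sides.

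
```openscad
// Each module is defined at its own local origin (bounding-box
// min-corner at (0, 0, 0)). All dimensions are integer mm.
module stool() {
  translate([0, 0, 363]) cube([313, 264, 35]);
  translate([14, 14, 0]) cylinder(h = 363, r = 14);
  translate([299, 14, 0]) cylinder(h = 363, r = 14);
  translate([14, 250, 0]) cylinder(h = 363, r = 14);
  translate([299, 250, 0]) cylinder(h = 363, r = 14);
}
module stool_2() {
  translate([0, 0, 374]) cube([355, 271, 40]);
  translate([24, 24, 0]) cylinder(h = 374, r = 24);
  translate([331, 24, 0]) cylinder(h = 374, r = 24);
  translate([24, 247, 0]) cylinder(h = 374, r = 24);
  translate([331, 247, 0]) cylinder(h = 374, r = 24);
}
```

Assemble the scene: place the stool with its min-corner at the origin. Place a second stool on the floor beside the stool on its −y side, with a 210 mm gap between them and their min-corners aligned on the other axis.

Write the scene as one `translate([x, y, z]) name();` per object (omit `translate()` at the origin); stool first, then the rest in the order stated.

stool();
translate([0, -481, 0]) stool_2();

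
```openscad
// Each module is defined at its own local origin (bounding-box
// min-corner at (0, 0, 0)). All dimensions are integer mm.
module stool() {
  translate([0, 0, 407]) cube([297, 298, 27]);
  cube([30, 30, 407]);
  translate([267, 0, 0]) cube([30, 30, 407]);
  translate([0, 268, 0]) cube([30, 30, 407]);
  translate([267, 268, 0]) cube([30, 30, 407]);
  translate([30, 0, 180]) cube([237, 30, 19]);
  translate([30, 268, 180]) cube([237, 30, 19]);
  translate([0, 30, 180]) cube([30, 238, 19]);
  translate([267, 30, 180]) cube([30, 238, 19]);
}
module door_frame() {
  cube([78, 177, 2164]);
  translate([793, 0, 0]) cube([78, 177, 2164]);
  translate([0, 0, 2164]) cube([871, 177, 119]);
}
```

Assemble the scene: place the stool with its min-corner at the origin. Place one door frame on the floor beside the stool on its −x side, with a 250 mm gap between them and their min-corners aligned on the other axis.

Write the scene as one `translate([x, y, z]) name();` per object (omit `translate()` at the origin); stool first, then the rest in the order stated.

stool();
translate([-1121, 0, 0]) door_frame();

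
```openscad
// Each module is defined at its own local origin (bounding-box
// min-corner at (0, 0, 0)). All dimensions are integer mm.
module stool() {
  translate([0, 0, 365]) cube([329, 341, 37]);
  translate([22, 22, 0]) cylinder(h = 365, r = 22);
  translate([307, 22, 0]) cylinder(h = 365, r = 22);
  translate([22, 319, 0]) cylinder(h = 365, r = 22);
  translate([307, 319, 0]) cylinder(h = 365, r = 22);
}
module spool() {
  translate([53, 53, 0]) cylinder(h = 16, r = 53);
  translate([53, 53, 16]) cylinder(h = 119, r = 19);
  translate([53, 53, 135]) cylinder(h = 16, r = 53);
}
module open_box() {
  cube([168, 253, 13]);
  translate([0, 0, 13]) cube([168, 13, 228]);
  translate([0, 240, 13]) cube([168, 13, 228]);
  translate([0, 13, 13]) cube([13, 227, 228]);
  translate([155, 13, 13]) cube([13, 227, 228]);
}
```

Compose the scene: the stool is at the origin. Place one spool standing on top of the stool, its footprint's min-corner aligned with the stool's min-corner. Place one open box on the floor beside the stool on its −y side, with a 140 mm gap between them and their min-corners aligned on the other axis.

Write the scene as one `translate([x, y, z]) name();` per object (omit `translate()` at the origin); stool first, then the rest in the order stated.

stool();
translate([0, 0, 402]) spool();
translate([0, -393, 0]) open_box();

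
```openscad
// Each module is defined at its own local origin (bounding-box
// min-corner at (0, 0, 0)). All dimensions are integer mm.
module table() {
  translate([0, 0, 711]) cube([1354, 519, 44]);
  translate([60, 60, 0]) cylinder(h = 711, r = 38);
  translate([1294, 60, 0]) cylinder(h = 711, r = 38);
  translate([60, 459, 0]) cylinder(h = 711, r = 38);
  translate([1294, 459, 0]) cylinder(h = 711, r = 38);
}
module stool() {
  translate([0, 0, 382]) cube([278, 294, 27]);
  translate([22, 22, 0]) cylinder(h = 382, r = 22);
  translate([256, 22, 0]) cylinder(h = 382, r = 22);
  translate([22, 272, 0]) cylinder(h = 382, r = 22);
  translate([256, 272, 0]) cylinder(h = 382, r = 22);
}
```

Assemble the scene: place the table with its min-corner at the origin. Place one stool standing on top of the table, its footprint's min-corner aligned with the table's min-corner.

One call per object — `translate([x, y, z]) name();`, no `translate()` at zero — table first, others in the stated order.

table();
translate([0, 0, 755]) stool();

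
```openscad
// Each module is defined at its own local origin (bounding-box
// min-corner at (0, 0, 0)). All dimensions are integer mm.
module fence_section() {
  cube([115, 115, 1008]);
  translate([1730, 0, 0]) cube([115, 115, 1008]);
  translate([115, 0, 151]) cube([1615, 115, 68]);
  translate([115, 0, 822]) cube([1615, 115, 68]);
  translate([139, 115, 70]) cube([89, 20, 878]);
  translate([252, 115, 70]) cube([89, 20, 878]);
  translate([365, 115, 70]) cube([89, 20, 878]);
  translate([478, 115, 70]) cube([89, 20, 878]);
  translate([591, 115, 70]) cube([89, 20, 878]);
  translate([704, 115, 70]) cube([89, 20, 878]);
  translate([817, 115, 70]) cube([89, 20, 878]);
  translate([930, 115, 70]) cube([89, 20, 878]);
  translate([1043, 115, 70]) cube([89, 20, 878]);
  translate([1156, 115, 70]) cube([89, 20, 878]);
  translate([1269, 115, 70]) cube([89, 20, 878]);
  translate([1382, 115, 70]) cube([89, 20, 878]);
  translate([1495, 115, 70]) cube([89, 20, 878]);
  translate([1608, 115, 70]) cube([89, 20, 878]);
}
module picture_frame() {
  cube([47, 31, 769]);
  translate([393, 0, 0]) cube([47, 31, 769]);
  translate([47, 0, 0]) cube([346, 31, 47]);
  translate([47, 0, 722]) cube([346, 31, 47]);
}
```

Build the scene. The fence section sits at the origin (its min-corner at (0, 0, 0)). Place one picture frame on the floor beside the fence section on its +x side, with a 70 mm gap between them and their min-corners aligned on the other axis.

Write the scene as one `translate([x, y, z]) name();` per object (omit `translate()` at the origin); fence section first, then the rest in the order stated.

fence_section();
translate([1915, 0, 0]) picture_frame();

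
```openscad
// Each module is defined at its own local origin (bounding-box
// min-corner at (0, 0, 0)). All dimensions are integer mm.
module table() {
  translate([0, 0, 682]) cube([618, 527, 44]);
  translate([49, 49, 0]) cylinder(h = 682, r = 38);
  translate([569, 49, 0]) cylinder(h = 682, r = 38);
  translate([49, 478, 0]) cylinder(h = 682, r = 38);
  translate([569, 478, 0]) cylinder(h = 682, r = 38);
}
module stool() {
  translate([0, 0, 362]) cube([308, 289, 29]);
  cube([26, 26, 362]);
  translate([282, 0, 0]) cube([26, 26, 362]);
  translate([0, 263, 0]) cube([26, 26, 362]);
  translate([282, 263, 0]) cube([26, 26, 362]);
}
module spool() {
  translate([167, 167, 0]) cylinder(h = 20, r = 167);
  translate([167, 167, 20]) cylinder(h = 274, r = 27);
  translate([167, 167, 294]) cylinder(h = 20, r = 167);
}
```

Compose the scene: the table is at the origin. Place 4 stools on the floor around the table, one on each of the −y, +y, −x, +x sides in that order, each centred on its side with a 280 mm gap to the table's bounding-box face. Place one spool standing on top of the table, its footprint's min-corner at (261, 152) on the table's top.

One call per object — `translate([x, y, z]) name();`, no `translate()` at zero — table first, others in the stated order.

table();
translate([155, -569, 0]) stool();
translate([155, 807, 0]) stool();
translate([-588, 119, 0]) stool();
translate([898, 119, 0]) stool();
translate([261, 152, 726]) spool();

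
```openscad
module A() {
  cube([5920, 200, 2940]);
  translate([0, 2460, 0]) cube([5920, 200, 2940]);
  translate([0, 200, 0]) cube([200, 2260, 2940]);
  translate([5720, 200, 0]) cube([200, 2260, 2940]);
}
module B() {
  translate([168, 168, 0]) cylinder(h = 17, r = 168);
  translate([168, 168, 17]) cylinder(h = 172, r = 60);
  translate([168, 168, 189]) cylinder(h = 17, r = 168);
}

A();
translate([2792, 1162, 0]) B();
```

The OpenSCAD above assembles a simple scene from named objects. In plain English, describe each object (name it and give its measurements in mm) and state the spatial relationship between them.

A is a box-shaped house frame (walls only): outside footprint 5920×2660 mm, wall height 2940 mm, wall thickness 200 mm. The two y-facing walls run the full x-width; the two x-facing walls fit between the inner faces of the y-facing walls.

B is a spool: two coaxial disc flanges of radius 168 mm and thickness 17 mm, joined by a core cylinder of radius 60 mm and height 172 mm. The lower flange rests on z = 0 and the three cylinders share a vertical axis.

The spool sits inside the house frame, centred.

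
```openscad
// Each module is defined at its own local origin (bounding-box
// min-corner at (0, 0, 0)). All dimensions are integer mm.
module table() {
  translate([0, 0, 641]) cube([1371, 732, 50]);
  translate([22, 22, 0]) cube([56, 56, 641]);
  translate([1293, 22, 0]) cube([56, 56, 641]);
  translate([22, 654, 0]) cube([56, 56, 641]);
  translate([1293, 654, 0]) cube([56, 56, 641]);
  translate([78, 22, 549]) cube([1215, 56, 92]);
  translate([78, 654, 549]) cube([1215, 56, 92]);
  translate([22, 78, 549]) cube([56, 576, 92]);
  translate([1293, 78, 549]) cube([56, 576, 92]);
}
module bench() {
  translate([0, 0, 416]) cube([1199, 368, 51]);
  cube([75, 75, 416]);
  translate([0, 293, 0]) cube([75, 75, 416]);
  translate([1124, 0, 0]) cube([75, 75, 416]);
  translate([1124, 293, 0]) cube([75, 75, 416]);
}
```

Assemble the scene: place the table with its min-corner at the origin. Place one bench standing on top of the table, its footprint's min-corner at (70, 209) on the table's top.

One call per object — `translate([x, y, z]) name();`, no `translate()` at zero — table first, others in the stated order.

table();
translate([70, 209, 691]) bench();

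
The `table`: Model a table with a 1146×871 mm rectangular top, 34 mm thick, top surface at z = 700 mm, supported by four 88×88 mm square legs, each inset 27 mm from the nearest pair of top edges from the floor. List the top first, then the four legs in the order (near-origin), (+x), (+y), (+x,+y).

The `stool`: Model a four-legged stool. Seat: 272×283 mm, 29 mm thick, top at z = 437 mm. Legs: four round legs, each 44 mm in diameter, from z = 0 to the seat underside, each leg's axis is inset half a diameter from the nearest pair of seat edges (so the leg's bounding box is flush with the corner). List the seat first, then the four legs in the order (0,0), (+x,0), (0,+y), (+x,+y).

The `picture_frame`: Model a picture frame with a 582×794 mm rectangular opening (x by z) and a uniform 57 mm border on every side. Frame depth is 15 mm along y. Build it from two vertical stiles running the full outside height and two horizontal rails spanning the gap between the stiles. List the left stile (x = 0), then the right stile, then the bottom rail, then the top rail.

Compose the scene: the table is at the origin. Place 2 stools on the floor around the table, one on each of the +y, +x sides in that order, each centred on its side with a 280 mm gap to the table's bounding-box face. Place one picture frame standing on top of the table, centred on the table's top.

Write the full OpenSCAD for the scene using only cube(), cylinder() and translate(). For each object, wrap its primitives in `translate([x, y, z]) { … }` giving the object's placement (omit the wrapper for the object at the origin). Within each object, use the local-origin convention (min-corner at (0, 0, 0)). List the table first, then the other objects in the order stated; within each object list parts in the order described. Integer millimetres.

translate([0, 0, 666]) cube([1146, 871, 34]);
translate([27, 27, 0]) cube([88, 88, 666]);
translate([1031, 27, 0]) cube([88, 88, 666]);
translate([27, 756, 0]) cube([88, 88, 666]);
translate([1031, 756, 0]) cube([88, 88, 666]);
translate([437, 1151, 0]) {
  translate([0, 0, 408]) cube([272, 283, 29]);
  translate([22, 22, 0]) cylinder(h = 408, r = 22);
  translate([250, 22, 0]) cylinder(h = 408, r = 22);
  translate([22, 261, 0]) cylinder(h = 408, r = 22);
  translate([250, 261, 0]) cylinder(h = 408, r = 22);
}
translate([1426, 294, 0]) {
  translate([0, 0, 408]) cube([272, 283, 29]);
  translate([22, 22, 0]) cylinder(h = 408, r = 22);
  translate([250, 22, 0]) cylinder(h = 408, r = 22);
  translate([22, 261, 0]) cylinder(h = 408, r = 22);
  translate([250, 261, 0]) cylinder(h = 408, r = 22);
}
translate([225, 428, 700]) {
  cube([57, 15, 908]);
  translate([639, 0, 0]) cube([57, 15, 908]);
  translate([57, 0, 0]) cube([582, 15, 57]);
  translate([57, 0, 851]) cube([582, 15, 57]);
}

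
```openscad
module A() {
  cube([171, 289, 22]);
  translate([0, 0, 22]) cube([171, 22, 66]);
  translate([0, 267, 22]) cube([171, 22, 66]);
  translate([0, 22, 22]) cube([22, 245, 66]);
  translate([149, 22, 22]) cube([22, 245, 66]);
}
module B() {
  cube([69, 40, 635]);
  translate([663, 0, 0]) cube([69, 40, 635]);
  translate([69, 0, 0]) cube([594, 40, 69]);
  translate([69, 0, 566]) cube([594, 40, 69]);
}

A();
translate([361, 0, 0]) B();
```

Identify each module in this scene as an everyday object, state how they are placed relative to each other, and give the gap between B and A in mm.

The picture frame's nearest face is 190 mm from the open box's +x face.

A is an open box. B is a picture frame. The picture frame is on the floor beside the open box on its +x side. The gap between the picture frame and the open box is 190 mm.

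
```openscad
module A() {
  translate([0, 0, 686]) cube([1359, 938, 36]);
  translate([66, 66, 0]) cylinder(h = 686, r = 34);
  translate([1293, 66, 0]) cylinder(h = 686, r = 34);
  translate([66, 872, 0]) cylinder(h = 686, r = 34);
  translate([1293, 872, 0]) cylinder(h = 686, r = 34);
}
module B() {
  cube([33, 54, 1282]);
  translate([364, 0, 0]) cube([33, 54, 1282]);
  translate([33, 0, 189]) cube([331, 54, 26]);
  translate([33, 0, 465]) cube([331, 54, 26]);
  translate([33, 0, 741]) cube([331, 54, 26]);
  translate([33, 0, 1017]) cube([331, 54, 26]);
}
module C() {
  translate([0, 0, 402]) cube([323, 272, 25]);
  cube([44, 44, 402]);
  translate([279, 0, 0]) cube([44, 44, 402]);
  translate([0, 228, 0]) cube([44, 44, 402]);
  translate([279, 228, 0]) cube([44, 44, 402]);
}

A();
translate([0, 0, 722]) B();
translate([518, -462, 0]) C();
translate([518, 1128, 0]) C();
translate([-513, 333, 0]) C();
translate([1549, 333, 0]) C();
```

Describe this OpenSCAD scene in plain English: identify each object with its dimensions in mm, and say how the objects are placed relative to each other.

A is a rectangular dining table. The top is 1359×938×36 mm with its upper surface at z = 722 mm. It stands on four round legs of 68 mm diameter, each leg's bounding box inset 32 mm from the nearest pair of top edges, running from the floor to the underside of the top.

B is a straight ladder. Two 33×54 mm vertical rails, 1282 mm tall, stand 397 mm apart (outside-to-outside) with their front faces coplanar on the −y side. 4 rungs, each 54 mm deep and 26 mm tall, span between the inner faces of the rails, front faces flush with the rails. The lowest rung's underside is at z = 189 mm and rungs are spaced 276 mm apart (underside to underside).

C is a four-legged stool. The seat is a 323×272×25 mm slab whose top surface is at z = 427 mm; four square legs, each 44×44 mm in cross-section, run from the floor (z = 0) to the underside of the seat, each flush with a corner of the seat.

The ladder is on top of the table. Four stools sit around the table at the −y, +y, −x, +x sides.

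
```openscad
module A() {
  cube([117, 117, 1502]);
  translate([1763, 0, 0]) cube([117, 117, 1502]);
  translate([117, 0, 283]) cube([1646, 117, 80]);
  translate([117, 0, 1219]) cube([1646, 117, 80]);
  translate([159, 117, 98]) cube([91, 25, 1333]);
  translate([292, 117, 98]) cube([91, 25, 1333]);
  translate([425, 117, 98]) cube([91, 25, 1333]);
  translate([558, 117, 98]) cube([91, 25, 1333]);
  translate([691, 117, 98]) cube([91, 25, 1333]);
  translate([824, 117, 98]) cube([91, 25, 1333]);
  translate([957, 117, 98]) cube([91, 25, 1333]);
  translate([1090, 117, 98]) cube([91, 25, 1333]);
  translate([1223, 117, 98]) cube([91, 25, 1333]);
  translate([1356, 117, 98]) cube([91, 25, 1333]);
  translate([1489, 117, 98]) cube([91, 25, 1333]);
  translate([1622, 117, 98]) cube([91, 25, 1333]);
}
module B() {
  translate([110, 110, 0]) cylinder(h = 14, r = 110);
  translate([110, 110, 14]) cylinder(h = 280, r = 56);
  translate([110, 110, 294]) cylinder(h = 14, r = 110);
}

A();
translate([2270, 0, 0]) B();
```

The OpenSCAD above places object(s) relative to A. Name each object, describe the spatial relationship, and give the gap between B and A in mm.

A is a fence section. B is a spool. The spool is on the floor beside the fence section on its +x side. The gap between the spool and the fence section is 390 mm.

The spool's nearest face is 390 mm from the fence section's +x face.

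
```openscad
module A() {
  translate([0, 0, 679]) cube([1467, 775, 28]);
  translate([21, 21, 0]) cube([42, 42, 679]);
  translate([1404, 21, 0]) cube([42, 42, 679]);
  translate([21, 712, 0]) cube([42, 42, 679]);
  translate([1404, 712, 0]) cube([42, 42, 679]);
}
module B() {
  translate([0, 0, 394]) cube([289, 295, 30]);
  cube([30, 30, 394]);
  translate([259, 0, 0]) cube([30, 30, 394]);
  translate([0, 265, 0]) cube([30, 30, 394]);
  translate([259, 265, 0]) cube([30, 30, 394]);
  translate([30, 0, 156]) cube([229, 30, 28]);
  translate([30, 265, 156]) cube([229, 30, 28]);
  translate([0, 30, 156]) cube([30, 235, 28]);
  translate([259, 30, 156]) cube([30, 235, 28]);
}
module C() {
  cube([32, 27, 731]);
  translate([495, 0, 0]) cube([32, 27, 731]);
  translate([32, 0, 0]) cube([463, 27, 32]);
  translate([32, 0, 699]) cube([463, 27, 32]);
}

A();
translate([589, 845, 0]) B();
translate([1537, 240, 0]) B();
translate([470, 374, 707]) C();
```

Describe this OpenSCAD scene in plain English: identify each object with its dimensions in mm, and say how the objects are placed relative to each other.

A is a rectangular dining table. The top is 1467×775×28 mm with its upper surface at z = 707 mm. It stands on four 42×42 mm square legs, each inset 21 mm from the nearest pair of top edges, running from the floor to the underside of the top.

B is a simple wooden stool: a rectangular seat 289 mm (x) by 295 mm (y), 30 mm thick, top face at z = 424 mm, on four square legs, each 30×30 mm in cross-section. The legs rest on z = 0, each flush with a corner of the seat. Four stretchers, 30 mm wide and 28 mm tall, connect adjacent legs with their undersides at z = 156 mm, each running between the inner faces of the legs it joins and aligned with the legs' outer faces on the other axis.

C is a picture frame with a 463×667 mm rectangular opening (x by z) and a uniform 32 mm border on every side. Frame depth is 27 mm along y. It is built from two vertical stiles running the full outside height and two horizontal rails spanning the gap between the stiles.

Two stools sit around the table at the +y, +x sides. The picture frame is on top of the table, centred.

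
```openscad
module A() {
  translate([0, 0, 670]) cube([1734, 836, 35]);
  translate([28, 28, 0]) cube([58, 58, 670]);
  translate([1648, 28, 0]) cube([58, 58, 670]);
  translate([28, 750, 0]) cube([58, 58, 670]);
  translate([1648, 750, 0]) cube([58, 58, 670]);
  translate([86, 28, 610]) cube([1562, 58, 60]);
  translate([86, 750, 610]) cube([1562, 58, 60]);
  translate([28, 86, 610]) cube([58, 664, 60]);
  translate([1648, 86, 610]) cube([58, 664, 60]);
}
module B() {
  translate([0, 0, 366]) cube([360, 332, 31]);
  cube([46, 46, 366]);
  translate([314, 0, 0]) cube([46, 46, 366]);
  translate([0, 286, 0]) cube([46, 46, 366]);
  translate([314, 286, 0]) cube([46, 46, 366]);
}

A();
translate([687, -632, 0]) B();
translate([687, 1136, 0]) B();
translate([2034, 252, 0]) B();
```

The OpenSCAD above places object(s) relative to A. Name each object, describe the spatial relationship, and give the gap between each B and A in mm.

A is a table. B is a stool. Three stools sit around the table at the −y, +y, +x sides. The gap between each stool and the table is 300 mm.

Each stool's nearest face is 300 mm from the table's bounding box.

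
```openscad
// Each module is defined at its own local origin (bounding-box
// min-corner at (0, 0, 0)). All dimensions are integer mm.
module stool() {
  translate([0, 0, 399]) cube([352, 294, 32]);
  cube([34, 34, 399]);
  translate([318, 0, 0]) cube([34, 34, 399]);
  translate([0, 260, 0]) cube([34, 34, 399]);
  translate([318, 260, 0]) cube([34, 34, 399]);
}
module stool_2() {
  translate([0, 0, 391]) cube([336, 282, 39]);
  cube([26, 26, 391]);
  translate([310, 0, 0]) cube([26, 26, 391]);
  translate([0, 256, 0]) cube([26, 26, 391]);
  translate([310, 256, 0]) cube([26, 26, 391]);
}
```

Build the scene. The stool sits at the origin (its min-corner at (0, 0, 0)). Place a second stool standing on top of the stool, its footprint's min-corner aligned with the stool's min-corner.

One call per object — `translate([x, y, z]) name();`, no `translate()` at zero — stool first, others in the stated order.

stool();
translate([0, 0, 431]) stool_2();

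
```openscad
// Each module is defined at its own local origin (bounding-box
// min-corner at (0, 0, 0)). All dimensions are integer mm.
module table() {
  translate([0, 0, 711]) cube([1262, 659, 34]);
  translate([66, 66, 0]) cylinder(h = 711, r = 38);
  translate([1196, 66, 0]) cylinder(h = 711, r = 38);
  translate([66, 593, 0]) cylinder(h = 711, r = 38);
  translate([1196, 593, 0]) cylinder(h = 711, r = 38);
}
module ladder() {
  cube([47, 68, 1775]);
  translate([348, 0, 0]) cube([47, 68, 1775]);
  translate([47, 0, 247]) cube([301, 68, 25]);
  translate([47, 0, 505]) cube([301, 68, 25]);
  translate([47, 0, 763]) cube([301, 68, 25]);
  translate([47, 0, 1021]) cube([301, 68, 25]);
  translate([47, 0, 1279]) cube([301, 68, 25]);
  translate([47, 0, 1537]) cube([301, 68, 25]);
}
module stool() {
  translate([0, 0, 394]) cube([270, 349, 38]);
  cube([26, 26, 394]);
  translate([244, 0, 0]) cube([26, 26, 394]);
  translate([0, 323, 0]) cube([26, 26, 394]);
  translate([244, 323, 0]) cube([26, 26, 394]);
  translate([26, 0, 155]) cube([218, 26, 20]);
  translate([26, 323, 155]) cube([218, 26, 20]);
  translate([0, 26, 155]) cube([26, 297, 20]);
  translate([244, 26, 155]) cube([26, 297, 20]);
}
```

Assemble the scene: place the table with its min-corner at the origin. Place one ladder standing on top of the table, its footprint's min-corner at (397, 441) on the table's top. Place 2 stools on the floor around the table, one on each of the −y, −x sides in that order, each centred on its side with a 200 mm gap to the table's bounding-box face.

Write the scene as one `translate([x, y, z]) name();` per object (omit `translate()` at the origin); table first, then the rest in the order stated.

table();
translate([397, 441, 745]) ladder();
translate([496, -549, 0]) stool();
translate([-470, 155, 0]) stool();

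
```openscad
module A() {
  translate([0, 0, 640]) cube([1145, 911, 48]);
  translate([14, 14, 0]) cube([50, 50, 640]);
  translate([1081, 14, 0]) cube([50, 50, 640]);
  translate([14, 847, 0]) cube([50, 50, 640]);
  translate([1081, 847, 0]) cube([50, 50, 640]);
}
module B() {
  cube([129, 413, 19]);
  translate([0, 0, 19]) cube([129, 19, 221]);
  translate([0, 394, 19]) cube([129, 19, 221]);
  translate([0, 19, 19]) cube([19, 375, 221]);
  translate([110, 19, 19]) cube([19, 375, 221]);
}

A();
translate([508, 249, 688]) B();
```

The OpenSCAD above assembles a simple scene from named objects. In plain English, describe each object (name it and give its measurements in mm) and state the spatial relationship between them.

A is a rectangular dining table. The top is 1145×911×48 mm with its upper surface at z = 688 mm. It stands on four 50×50 mm square legs, each inset 14 mm from the nearest pair of top edges, running from the floor to the underside of the top.

B is an open storage box with external size 129×413×240 mm and wall thickness 19 mm (the base is also 19 mm thick). The base covers the whole footprint; the four walls stand on the base, with the y-facing walls full-width and the x-facing walls fitting between their inner faces.

The open box is on top of the table, centred.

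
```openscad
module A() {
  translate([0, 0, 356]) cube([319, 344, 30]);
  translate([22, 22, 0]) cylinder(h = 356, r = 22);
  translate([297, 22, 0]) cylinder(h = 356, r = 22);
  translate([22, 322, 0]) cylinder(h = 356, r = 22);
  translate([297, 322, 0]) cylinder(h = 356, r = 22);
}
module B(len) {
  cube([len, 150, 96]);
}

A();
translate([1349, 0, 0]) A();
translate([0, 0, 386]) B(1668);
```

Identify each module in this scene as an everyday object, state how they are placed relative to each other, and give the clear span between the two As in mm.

Second stool starts at x = 1349; first ends at x = 319; clear span = 1349 − 319 = 1030 mm.

A is a stool. B is a beam. A beam spans the tops of two stools. The clear span between the two stools is 1030 mm.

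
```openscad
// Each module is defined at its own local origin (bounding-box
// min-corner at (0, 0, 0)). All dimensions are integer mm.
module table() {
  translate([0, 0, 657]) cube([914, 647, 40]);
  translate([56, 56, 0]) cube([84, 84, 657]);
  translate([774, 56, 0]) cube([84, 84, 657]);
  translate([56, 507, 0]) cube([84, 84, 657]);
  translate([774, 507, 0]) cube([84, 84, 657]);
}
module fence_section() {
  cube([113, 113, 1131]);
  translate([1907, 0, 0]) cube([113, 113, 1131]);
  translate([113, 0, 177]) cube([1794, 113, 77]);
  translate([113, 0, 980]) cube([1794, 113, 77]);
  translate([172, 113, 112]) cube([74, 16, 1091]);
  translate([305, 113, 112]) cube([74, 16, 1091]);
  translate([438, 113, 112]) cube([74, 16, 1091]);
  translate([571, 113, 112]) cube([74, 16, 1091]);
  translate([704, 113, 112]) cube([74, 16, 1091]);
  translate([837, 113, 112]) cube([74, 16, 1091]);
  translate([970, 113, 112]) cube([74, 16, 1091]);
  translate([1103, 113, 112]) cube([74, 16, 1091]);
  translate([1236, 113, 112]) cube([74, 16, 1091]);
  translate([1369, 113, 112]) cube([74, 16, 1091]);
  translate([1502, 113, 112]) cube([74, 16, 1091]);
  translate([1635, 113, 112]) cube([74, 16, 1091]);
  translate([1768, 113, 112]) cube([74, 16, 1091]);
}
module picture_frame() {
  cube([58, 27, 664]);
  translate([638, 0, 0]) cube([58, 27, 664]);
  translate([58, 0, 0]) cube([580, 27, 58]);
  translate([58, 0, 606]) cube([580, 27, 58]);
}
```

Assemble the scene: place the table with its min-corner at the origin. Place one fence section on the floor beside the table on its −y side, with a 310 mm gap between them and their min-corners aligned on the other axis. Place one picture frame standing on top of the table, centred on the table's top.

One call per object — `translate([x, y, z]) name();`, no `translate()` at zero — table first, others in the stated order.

table();
translate([0, -439, 0]) fence_section();
translate([109, 310, 697]) picture_frame();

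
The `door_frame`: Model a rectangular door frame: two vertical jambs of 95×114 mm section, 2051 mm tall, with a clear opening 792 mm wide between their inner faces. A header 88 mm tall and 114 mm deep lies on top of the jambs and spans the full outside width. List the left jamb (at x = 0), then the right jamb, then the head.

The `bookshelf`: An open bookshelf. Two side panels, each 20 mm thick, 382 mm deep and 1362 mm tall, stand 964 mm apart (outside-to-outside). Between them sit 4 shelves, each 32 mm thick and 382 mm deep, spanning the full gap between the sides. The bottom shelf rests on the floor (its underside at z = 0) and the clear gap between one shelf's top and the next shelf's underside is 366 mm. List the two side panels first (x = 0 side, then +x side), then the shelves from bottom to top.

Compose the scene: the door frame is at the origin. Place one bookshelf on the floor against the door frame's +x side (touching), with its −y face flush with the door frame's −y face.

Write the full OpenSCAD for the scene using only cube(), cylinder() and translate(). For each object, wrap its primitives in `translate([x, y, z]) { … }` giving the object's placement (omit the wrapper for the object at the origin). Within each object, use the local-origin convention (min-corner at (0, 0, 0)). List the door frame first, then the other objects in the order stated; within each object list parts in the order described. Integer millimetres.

cube([95, 114, 2051]);
translate([887, 0, 0]) cube([95, 114, 2051]);
translate([0, 0, 2051]) cube([982, 114, 88]);
translate([982, 0, 0]) {
  cube([20, 382, 1362]);
  translate([944, 0, 0]) cube([20, 382, 1362]);
  translate([20, 0, 0]) cube([924, 382, 32]);
  translate([20, 0, 398]) cube([924, 382, 32]);
  translate([20, 0, 796]) cube([924, 382, 32]);
  translate([20, 0, 1194]) cube([924, 382, 32]);
}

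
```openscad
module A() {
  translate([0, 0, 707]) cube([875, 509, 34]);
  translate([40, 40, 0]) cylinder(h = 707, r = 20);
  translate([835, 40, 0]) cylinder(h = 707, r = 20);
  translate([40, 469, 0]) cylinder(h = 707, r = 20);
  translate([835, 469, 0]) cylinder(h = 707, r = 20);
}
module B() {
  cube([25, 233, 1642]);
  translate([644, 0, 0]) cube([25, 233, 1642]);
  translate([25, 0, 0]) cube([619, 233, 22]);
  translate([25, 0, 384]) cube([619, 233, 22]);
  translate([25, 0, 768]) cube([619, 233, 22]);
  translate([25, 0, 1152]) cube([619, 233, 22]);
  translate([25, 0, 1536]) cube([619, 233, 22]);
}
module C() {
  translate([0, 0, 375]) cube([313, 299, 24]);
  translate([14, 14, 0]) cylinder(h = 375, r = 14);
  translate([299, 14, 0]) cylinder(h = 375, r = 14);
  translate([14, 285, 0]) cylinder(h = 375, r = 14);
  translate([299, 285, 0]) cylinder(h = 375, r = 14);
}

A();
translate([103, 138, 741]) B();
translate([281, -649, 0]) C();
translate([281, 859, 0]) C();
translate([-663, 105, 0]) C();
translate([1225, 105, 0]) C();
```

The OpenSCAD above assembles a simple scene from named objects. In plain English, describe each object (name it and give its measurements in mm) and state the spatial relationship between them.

A is a rectangular dining table. The top is 875×509×34 mm with its upper surface at z = 741 mm. It stands on four round legs of 40 mm diameter, each leg's bounding box inset 20 mm from the nearest pair of top edges, running from the floor to the underside of the top.

B is a bookshelf 669 mm wide overall, 233 mm deep and 1642 mm tall. The two sides are 25 mm thick vertical panels. 5 horizontal shelves of 22 mm thickness span between the inner faces of the sides; the lowest shelf sits on the floor and shelves are stacked with a clear vertical gap of 362 mm between each pair.

C is a four-legged stool. The seat is 313×299 mm, 24 mm thick, top at z = 399 mm. It stands on four round legs, each 28 mm in diameter, from z = 0 to the seat underside, each leg's axis is inset half a diameter from the nearest pair of seat edges (so the leg's bounding box is flush with the corner).

The bookshelf is on top of the table, centred. Four stools sit around the table at the −y, +y, −x, +x sides.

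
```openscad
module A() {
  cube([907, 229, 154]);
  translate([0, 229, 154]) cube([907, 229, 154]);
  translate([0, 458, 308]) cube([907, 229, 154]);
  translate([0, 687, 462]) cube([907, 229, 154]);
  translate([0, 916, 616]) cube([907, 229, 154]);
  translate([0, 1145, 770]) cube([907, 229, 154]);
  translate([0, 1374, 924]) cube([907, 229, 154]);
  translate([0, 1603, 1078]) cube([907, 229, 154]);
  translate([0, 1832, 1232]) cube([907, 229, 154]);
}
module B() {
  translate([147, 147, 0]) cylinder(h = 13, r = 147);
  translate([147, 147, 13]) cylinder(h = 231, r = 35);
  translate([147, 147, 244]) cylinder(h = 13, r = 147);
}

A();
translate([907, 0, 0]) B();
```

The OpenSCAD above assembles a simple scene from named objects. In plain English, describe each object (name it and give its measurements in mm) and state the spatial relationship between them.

A is a straight staircase of 9 solid steps. Each step is 907 mm wide (x), 229 mm deep (y, the going) and 154 mm tall (the rise). The first step rests on the floor; each subsequent step sits one going further in +y and one rise higher in +z, directly behind and above the previous step with no overlap.

B is a spool: two coaxial disc flanges of radius 147 mm and thickness 13 mm, joined by a core cylinder of radius 35 mm and height 231 mm. The lower flange rests on z = 0 and the three cylinders share a vertical axis.

The spool is against the staircase's +x side, with their −y faces flush.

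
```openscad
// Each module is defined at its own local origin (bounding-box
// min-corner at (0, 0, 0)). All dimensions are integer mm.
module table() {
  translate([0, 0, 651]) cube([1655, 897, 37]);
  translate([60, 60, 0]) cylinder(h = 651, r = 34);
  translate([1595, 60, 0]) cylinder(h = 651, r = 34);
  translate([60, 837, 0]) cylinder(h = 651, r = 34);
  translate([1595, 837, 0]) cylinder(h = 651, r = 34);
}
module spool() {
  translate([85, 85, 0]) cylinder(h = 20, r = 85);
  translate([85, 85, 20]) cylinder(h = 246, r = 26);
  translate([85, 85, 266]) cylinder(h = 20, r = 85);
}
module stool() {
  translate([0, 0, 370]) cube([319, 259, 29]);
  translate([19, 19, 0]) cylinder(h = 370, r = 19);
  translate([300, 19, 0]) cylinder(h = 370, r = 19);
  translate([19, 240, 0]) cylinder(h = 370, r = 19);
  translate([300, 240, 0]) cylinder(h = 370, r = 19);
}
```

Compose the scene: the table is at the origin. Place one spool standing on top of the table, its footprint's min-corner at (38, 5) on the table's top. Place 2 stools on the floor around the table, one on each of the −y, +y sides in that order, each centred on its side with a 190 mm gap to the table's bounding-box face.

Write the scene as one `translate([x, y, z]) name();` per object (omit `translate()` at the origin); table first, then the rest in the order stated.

table();
translate([38, 5, 688]) spool();
translate([668, -449, 0]) stool();
translate([668, 1087, 0]) stool();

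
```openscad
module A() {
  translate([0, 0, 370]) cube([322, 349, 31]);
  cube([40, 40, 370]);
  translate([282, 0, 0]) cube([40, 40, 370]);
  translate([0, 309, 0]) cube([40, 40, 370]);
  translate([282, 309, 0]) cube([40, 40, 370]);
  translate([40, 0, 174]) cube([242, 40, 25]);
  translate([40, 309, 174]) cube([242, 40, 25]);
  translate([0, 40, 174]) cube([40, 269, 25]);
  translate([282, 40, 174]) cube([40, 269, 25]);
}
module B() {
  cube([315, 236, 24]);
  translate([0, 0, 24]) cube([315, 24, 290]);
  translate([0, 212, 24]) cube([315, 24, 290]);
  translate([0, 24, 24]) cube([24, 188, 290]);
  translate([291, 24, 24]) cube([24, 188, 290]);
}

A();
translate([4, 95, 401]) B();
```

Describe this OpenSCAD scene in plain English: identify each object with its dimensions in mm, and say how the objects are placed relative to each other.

A is a four-legged stool. The seat is a 322×349×31 mm slab whose top surface is at z = 401 mm; four square legs, each 40×40 mm in cross-section, run from the floor (z = 0) to the underside of the seat, each flush with a corner of the seat. Four stretchers, 40 mm wide and 25 mm tall, connect adjacent legs with their undersides at z = 174 mm, each running between the inner faces of the legs it joins and aligned with the legs' outer faces on the other axis.

B is an open storage box with external size 315×236×314 mm and wall thickness 24 mm (the base is also 24 mm thick). The base covers the whole footprint; the four walls stand on the base, with the y-facing walls full-width and the x-facing walls fitting between their inner faces.

The open box is on top of the stool.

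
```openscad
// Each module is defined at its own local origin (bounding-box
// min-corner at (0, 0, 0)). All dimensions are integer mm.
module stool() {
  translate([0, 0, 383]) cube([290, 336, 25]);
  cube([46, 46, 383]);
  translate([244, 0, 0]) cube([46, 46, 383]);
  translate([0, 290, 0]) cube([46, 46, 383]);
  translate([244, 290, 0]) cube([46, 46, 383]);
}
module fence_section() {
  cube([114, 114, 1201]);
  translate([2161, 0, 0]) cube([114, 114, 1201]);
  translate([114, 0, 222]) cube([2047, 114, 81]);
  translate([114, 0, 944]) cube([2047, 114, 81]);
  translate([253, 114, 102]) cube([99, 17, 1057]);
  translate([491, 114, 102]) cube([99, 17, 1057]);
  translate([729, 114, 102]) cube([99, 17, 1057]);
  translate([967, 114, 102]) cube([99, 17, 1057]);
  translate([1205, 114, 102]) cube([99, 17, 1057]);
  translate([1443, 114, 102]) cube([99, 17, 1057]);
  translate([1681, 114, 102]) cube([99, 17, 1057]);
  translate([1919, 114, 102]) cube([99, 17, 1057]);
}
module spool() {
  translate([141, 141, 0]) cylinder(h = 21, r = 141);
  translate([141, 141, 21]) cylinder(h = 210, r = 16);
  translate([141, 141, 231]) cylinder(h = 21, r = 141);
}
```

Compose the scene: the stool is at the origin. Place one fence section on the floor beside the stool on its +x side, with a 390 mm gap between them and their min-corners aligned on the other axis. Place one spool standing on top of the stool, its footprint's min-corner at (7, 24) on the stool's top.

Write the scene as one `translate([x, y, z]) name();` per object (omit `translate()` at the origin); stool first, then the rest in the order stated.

stool();
translate([680, 0, 0]) fence_section();
translate([7, 24, 408]) spool();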